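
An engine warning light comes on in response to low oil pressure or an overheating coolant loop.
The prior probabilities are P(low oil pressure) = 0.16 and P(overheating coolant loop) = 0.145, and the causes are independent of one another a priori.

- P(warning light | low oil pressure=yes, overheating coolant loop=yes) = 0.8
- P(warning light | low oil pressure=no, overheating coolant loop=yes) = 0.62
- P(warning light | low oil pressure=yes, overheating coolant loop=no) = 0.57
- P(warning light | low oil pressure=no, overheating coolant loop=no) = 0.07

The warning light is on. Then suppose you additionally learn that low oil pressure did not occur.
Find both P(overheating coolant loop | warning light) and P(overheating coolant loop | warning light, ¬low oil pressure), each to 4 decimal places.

P(overheating coolant loop | warning light) ≈ 0.4231; P(overheating coolant loop | warning light, ¬low oil pressure) ≈ 0.6003

P(warning light) = 0.07·0.84·0.855 + 0.62·0.84·0.145 + 0.57·0.16·0.855 + 0.8·0.16·0.145 = 0.050274 + 0.075516 + 0.077976 + 0.018560 = 0.222326
The overheating coolant loop-present share is 0.075516 + 0.018560 = 0.094076.
P(overheating coolant loop | warning light) = 0.094076 / 0.222326 ≈ 0.4231

With the extra evidence:
P(warning light | ¬low oil pressure) = 0.07·0.855 + 0.62·0.145 = 0.059850 + 0.089900 = 0.149750
Restricting to configurations with overheating coolant loop present: 0.62·0.145 = 0.089900.
Hence the posterior is 0.089900/0.149750 ≈ 0.6003.
With low oil pressure excluded, overheating coolant loop must carry more of the explanatory weight for the warning light.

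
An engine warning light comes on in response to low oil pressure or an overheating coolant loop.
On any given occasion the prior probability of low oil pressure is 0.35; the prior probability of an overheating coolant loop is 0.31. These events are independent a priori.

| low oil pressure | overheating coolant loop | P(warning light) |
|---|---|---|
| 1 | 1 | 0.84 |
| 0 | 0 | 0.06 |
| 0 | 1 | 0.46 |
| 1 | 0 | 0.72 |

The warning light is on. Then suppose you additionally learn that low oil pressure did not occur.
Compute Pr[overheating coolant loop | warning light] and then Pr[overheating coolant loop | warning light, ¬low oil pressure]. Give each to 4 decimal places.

P(warning light) = 0.06*0.65*0.69 + 0.46*0.65*0.31 + 0.72*0.35*0.69 + 0.84*0.35*0.31 = 0.026910 + 0.092690 + 0.173880 + 0.091140 = 0.384620
Restricting to configurations with overheating coolant loop present: 0.092690 + 0.091140 = 0.183830.
Hence the posterior is 0.183830/0.384620 ≈ 0.4780.

With the extra evidence:
P(warning light | ¬low oil pressure) = 0.06*0.69 + 0.46*0.31 = 0.041400 + 0.142600 = 0.184000
Restricting to configurations with overheating coolant loop present: 0.46*0.31 = 0.142600.
P(overheating coolant loop | warning light, ¬low oil pressure) = 0.142600 / 0.184000 ≈ 0.7750

Pr[overheating coolant loop | warning light] ≈ 0.4780; Pr[overheating coolant loop | warning light, ¬low oil pressure] ≈ 0.7750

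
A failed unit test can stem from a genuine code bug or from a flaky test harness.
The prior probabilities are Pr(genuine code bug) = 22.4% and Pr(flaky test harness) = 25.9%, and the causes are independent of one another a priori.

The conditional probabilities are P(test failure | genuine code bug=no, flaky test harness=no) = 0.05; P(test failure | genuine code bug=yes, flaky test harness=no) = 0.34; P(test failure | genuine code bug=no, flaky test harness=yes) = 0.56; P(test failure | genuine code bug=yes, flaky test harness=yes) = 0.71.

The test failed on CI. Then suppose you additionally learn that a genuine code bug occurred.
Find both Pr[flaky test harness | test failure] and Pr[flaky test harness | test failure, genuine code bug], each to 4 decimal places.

Pr[flaky test harness | test failure] ≈ 0.6435; Pr[flaky test harness | test failure, genuine code bug] ≈ 0.4219

P(test failure) = 0.05·0.776·0.741 + 0.56·0.776·0.259 + 0.34·0.224·0.741 + 0.71·0.224·0.259 = 0.028751 + 0.112551 + 0.056435 + 0.041191 = 0.238928
Restricting to configurations with flaky test harness present: 0.112551 + 0.041191 = 0.153742.
P(flaky test harness | test failure) = 0.153742 / 0.238928 ≈ 0.6435

Now condition on the additional information:
Numerator (weight on configurations with flaky test harness): 0.71·0.259 = 0.183890
Normalizer over all consistent configurations: 0.34·0.741 + 0.71·0.259 = 0.435830
P(flaky test harness | test failure, genuine code bug) = 0.183890/0.435830 ≈ 0.4219
Conditioning on genuine code bug lowers the posterior on flaky test harness: the classic explaining-away effect in a common-effect structure.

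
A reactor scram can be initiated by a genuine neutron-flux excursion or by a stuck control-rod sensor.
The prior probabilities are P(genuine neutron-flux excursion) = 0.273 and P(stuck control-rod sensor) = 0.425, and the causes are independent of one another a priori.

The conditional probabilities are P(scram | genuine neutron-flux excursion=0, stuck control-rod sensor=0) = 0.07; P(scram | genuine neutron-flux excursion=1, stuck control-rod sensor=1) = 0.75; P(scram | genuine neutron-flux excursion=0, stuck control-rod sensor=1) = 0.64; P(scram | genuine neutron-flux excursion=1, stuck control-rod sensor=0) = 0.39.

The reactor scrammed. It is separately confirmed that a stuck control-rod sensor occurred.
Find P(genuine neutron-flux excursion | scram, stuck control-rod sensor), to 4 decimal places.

For the numerator, keep only genuine neutron-flux excursion=true terms: 0.75*0.273 = 0.204750
Denominator P(scram | stuck control-rod sensor): 0.64*0.727 + 0.75*0.273 = 0.670030
P(genuine neutron-flux excursion | scram, stuck control-rod sensor) = 0.204750/0.670030 ≈ 0.3056

P(genuine neutron-flux excursion | scram, stuck control-rod sensor) ≈ 0.3056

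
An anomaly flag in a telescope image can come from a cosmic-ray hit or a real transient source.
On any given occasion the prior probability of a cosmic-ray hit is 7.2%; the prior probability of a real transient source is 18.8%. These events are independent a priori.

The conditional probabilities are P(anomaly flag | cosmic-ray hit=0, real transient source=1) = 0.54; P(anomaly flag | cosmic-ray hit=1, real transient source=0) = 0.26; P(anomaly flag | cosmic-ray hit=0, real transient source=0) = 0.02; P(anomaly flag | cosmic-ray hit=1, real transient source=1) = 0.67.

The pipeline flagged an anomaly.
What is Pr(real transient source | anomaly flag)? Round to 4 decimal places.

For the numerator, keep only real transient source=true terms: 0.094211 + 0.009069 = 0.103280
The normalizing constant is 0.02×0.928×0.812 + 0.54×0.928×0.188 + 0.26×0.072×0.812 + 0.67×0.072×0.188 = 0.133552
Posterior = 0.103280 / 0.133552 ≈ 0.7733

Pr(real transient source | anomaly flag) ≈ 0.7733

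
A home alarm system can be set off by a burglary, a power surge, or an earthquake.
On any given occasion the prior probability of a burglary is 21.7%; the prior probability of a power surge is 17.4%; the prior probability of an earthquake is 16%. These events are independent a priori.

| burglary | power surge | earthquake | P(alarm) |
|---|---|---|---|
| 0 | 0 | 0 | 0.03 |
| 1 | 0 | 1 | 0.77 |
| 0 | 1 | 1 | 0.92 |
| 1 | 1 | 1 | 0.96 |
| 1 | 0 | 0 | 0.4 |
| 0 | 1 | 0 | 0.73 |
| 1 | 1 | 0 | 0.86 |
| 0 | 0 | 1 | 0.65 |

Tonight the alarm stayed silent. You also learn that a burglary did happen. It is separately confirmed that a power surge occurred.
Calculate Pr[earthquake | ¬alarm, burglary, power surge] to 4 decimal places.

Pr[earthquake | ¬alarm, burglary, power surge] ≈ 0.0516

P(¬alarm | burglary, power surge) = 0.14×0.84 + 0.04×0.16 = 0.117600 + 0.006400 = 0.124000
Of this, 0.006400 comes from 0.04×0.16 (the earthquake=true cases).
P(earthquake | ¬alarm, burglary, power surge) = 0.006400 / 0.124000 ≈ 0.0516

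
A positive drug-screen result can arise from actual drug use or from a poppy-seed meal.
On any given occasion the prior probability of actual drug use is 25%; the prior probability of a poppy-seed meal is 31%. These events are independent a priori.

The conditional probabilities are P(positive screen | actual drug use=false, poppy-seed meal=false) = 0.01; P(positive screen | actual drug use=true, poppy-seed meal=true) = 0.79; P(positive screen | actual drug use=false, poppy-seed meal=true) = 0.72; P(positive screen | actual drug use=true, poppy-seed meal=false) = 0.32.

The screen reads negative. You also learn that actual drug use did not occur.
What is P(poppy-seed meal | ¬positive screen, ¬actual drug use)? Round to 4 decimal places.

P(poppy-seed meal | ¬positive screen, ¬actual drug use) ≈ 0.1127

P(¬positive screen | ¬actual drug use) = 0.99*0.69 + 0.28*0.31 = 0.683100 + 0.086800 = 0.769900
Of this, 0.086800 comes from 0.28*0.31 (the poppy-seed meal=true cases).
So P(poppy-seed meal | ¬positive screen, ¬actual drug use) = 0.086800/0.769900 ≈ 0.1127.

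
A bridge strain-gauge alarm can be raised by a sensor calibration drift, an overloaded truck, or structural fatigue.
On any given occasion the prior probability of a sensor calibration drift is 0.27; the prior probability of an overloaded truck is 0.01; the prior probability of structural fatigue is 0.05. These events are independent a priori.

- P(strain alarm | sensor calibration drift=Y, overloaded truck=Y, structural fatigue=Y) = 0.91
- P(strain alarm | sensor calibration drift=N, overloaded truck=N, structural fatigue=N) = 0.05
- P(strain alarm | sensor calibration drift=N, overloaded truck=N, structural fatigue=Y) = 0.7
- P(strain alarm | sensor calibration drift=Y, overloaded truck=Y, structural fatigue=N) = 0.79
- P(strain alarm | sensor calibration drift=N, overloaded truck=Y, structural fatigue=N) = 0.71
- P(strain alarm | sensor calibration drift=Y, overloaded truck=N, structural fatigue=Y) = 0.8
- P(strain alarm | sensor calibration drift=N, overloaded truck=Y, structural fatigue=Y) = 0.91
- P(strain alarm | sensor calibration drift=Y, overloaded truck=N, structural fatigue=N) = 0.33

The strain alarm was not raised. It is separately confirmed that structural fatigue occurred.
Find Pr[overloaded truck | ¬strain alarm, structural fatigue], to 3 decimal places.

P(¬strain alarm | structural fatigue) = 0.3×0.73×0.99 + 0.09×0.73×0.01 + 0.2×0.27×0.99 + 0.09×0.27×0.01 = 0.216810 + 0.000657 + 0.053460 + 0.000243 = 0.271170
Of this, 0.000900 comes from 0.000657 + 0.000243 (the overloaded truck=true cases).
P(overloaded truck | ¬strain alarm, structural fatigue) = 0.000900 / 0.271170 ≈ 0.003

Pr[overloaded truck | ¬strain alarm, structural fatigue] ≈ 0.003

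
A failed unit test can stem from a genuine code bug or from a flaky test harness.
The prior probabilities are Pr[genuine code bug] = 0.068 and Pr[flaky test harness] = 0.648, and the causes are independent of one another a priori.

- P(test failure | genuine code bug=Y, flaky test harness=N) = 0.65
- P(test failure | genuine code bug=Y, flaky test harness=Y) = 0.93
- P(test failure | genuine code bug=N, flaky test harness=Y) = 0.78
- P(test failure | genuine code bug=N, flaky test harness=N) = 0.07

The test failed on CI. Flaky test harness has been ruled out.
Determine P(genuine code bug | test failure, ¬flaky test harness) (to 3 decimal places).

Enumerate both values of genuine code bug and weight by the priors:
  P(test failure | ¬flaky test harness) = 0.07·0.932 + 0.65·0.068
        = 0.065240 + 0.044200 = 0.109440
Configurations with genuine code bug contribute 0.044200, so
  P(genuine code bug | test failure, ¬flaky test harness) = 0.044200 / 0.109440 ≈ 0.404

P(genuine code bug | test failure, ¬flaky test harness) ≈ 0.404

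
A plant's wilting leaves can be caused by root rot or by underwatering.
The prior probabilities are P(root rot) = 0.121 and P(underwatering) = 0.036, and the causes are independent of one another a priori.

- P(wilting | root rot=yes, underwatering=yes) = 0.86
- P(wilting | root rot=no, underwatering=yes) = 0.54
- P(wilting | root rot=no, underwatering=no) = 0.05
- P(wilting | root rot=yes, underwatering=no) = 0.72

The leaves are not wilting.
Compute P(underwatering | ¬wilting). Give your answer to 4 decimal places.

P(¬wilting) = 0.95×0.879×0.964 + 0.46×0.879×0.036 + 0.28×0.121×0.964 + 0.14×0.121×0.036 = 0.804988 + 0.014556 + 0.032660 + 0.000610 = 0.852814
The underwatering-present share is 0.014556 + 0.000610 = 0.015166.
Hence the posterior is 0.015166/0.852814 ≈ 0.0178.

P(underwatering | ¬wilting) ≈ 0.0178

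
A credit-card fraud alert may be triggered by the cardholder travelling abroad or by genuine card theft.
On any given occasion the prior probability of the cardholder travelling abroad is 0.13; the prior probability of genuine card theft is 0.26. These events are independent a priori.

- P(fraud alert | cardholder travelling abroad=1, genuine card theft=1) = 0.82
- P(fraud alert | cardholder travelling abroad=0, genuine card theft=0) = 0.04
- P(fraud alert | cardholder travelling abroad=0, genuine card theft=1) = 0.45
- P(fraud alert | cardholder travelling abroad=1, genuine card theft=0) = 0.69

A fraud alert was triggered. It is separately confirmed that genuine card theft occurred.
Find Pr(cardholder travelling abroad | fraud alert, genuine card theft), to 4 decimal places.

P(fraud alert | genuine card theft) = 0.45×0.87 + 0.82×0.13 = 0.391500 + 0.106600 = 0.498100
Restricting to configurations with cardholder travelling abroad present: 0.82×0.13 = 0.106600.
P(cardholder travelling abroad | fraud alert, genuine card theft) = 0.106600 / 0.498100 ≈ 0.2140

Pr(cardholder travelling abroad | fraud alert, genuine card theft) ≈ 0.2140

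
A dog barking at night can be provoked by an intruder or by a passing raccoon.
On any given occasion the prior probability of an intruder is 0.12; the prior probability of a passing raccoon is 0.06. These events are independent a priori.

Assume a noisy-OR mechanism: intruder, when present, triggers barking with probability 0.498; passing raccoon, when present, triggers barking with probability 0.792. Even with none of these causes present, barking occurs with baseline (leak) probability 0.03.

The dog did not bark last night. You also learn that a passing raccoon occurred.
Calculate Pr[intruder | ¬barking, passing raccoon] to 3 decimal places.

Under noisy-OR, P(barking | causes) = 1 − (1−0.03)·∏(1−qᵢ) over the active causes.
For the numerator, keep only intruder=true terms: 0.101284*0.12 = 0.012154
The normalizing constant is 0.20176*0.88 + 0.101284*0.12 = 0.189703
Posterior = 0.012154 / 0.189703 ≈ 0.064

Pr[intruder | ¬barking, passing raccoon] ≈ 0.064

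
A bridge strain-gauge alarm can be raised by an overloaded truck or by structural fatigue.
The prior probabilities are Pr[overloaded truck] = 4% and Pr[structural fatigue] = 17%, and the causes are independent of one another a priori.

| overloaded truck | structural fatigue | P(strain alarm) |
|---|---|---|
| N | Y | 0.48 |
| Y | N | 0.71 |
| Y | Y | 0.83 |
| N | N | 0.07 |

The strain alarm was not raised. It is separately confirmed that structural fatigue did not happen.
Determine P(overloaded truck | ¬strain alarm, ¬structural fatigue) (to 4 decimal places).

For the numerator, keep only overloaded truck=true terms: 0.29·0.04 = 0.011600
Denominator P(¬strain alarm | ¬structural fatigue): 0.93·0.96 + 0.29·0.04 = 0.904400
Posterior = 0.011600 / 0.904400 ≈ 0.0128

P(overloaded truck | ¬strain alarm, ¬structural fatigue) ≈ 0.0128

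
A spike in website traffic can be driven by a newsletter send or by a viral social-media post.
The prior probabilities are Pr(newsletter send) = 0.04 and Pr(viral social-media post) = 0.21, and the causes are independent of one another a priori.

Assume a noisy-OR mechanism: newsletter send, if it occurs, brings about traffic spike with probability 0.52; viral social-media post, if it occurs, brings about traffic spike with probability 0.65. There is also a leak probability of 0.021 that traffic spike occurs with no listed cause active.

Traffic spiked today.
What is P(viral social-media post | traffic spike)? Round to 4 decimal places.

Under noisy-OR, P(traffic spike | causes) = 1 − (1−0.021)·∏(1−qᵢ) over the active causes.
By total probability over the 4 (newsletter send, viral social-media post) configurations:
  P(traffic spike) = 0.021*0.96*0.79 + 0.65735*0.96*0.21 + 0.53008*0.04*0.79 + 0.835528*0.04*0.21
        = 0.015926 + 0.132522 + 0.016751 + 0.007018 = 0.172217
Configurations with viral social-media post contribute 0.139540, so
  P(viral social-media post | traffic spike) = 0.139540 / 0.172217 ≈ 0.8103

P(viral social-media post | traffic spike) ≈ 0.8103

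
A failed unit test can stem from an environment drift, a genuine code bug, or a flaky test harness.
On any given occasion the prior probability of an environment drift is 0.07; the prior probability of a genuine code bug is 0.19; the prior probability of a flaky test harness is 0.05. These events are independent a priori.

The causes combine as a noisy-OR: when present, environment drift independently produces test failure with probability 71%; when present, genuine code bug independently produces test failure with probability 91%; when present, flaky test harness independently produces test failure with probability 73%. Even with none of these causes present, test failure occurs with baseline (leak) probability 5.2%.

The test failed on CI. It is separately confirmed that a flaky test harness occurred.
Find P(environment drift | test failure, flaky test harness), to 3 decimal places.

P(environment drift | test failure, flaky test harness) ≈ 0.082

Under noisy-OR, P(test failure | causes) = 1 − (1−0.052)·∏(1−qᵢ) over the active causes.
By total probability over the 4 (environment drift, genuine code bug) configurations:
  P(test failure | flaky test harness) = 0.74404*0.93*0.81 + 0.976964*0.93*0.19 + 0.925772*0.07*0.81 + 0.993319*0.07*0.19
        = 0.560485 + 0.172630 + 0.052491 + 0.013211 = 0.798817
Keeping only the environment drift-present terms gives 0.065702, so
  P(environment drift | test failure, flaky test harness) = 0.065702 / 0.798817 ≈ 0.082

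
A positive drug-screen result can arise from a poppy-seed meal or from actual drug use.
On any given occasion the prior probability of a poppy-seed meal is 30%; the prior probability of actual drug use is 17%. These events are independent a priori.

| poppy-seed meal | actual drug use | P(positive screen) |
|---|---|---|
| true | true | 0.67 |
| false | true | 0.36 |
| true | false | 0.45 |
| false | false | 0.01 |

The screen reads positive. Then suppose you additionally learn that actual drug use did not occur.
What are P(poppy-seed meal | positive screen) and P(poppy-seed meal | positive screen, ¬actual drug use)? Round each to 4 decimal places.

P(poppy-seed meal | positive screen) ≈ 0.7503; P(poppy-seed meal | positive screen, ¬actual drug use) ≈ 0.9507

By total probability over the 4 (poppy-seed meal, actual drug use) configurations:
  P(positive screen) = 0.01·0.7·0.83 + 0.36·0.7·0.17 + 0.45·0.3·0.83 + 0.67·0.3·0.17
        = 0.005810 + 0.042840 + 0.112050 + 0.034170 = 0.194870
The terms with poppy-seed meal present sum to 0.146220, so
  P(poppy-seed meal | positive screen) = 0.146220 / 0.194870 ≈ 0.7503

Now condition on the additional information:
By total probability over both values of poppy-seed meal:
  P(positive screen | ¬actual drug use) = 0.01·0.7 + 0.45·0.3
        = 0.007000 + 0.135000 = 0.142000
The terms with poppy-seed meal present sum to 0.135000, so
  P(poppy-seed meal | positive screen, ¬actual drug use) = 0.135000 / 0.142000 ≈ 0.9507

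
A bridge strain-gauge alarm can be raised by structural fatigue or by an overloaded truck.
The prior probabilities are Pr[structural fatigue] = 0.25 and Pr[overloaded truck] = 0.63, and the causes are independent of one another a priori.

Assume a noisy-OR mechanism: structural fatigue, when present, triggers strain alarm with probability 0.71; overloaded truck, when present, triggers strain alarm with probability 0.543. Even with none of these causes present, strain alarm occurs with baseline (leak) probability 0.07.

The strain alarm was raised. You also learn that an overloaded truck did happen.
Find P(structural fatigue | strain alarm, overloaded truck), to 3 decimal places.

Under noisy-OR, P(strain alarm | causes) = 1 − (1−0.07)·∏(1−qᵢ) over the active causes.
P(strain alarm | overloaded truck) = 0.57499×0.75 + 0.876747×0.25 = 0.431242 + 0.219187 = 0.650429
The structural fatigue-present share is 0.876747×0.25 = 0.219187.
P(structural fatigue | strain alarm, overloaded truck) = 0.219187 / 0.650429 ≈ 0.337

P(structural fatigue | strain alarm, overloaded truck) ≈ 0.337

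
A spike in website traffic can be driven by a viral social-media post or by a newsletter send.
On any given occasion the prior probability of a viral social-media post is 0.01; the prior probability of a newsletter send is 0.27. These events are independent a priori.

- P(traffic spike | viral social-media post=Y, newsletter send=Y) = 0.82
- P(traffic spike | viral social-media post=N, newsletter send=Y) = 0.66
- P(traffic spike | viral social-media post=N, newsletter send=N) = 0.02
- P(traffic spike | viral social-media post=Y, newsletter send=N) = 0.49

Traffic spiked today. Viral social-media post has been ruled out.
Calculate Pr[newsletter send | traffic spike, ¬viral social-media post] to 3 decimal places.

Pr[newsletter send | traffic spike, ¬viral social-media post] ≈ 0.924

Numerator (weight on configurations with newsletter send): 0.66·0.27 = 0.178200
Normalizer over all consistent configurations: 0.02·0.73 + 0.66·0.27 = 0.192800
P(newsletter send | traffic spike, ¬viral social-media post) = 0.178200/0.192800 ≈ 0.924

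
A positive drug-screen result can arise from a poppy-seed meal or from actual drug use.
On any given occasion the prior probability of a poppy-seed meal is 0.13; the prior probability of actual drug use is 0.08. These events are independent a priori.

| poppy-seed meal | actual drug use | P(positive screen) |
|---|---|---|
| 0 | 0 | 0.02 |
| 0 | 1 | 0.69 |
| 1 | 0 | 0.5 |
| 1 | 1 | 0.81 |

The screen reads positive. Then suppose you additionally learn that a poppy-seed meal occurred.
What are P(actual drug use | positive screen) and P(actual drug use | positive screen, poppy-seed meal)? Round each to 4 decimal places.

P(actual drug use | positive screen) ≈ 0.4268; P(actual drug use | positive screen, poppy-seed meal) ≈ 0.1235

Enumerate the 4 (poppy-seed meal, actual drug use) configurations and weight by the priors:
  P(positive screen) = 0.02·0.87·0.92 + 0.69·0.87·0.08 + 0.5·0.13·0.92 + 0.81·0.13·0.08
        = 0.016008 + 0.048024 + 0.059800 + 0.008424 = 0.132256
The terms with actual drug use present sum to 0.056448, so
  P(actual drug use | positive screen) = 0.056448 / 0.132256 ≈ 0.4268

Now also conditioning on poppy-seed meal=true:
P(positive screen | poppy-seed meal) = 0.5*0.92 + 0.81*0.08 = 0.460000 + 0.064800 = 0.524800
The actual drug use-present share is 0.81*0.08 = 0.064800.
So P(actual drug use | positive screen, poppy-seed meal) = 0.064800/0.524800 ≈ 0.1235.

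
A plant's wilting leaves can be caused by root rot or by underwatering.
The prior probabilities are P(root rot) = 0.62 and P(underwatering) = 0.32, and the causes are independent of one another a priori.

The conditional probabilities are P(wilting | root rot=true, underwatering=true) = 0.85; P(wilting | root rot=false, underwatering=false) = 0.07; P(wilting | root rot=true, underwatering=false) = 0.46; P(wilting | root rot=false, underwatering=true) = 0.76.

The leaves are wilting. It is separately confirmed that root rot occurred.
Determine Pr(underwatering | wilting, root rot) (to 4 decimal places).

P(wilting | root rot) = 0.46·0.68 + 0.85·0.32 = 0.312800 + 0.272000 = 0.584800
The underwatering-present share is 0.85·0.32 = 0.272000.
P(underwatering | wilting, root rot) = 0.272000 / 0.584800 ≈ 0.4651

Pr(underwatering | wilting, root rot) ≈ 0.4651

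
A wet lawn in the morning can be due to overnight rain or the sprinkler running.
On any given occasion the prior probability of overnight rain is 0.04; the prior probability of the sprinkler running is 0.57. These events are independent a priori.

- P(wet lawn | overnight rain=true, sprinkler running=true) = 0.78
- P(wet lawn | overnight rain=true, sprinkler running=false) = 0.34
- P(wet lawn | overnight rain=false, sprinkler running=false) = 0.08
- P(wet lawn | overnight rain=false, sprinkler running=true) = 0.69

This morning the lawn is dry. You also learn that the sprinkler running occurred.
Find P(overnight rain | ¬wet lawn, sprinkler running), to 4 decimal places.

Sum P(¬wet lawn|·) weighted by the priors over both values of overnight rain:
  P(¬wet lawn | sprinkler running) = 0.31*0.96 + 0.22*0.04
        = 0.297600 + 0.008800 = 0.306400
Configurations with overnight rain contribute 0.008800, so
  P(overnight rain | ¬wet lawn, sprinkler running) = 0.008800 / 0.306400 ≈ 0.0287

P(overnight rain | ¬wet lawn, sprinkler running) ≈ 0.0287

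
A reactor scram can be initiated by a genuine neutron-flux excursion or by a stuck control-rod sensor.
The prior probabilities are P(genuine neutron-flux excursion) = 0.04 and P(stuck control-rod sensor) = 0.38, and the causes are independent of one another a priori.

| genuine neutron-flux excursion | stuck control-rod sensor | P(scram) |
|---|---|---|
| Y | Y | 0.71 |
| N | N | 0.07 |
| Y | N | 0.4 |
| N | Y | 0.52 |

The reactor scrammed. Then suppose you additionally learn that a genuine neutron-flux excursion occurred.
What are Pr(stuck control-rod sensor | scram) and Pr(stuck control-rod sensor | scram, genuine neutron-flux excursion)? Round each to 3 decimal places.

Numerator (weight on configurations with stuck control-rod sensor): 0.189696 + 0.010792 = 0.200488
The normalizing constant is 0.07·0.96·0.62 + 0.52·0.96·0.38 + 0.4·0.04·0.62 + 0.71·0.04·0.38 = 0.252072
Posterior = 0.200488 / 0.252072 ≈ 0.795

Now condition on the additional information:
P(scram | genuine neutron-flux excursion) = 0.4×0.62 + 0.71×0.38 = 0.248000 + 0.269800 = 0.517800
Of this, 0.269800 comes from 0.71×0.38 (the stuck control-rod sensor=true cases).
So P(stuck control-rod sensor | scram, genuine neutron-flux excursion) = 0.269800/0.517800 ≈ 0.521.

Pr(stuck control-rod sensor | scram) ≈ 0.795; Pr(stuck control-rod sensor | scram, genuine neutron-flux excursion) ≈ 0.521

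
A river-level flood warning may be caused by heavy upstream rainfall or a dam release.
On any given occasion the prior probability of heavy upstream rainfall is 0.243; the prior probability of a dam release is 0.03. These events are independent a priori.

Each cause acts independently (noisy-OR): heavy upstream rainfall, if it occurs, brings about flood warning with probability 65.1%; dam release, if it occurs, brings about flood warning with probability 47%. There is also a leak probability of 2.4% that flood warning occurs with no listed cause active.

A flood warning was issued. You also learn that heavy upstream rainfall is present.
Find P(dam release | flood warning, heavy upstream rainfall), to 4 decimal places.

Under noisy-OR, P(flood warning | causes) = 1 − (1−0.024)·∏(1−qᵢ) over the active causes.
Numerator (weight on configurations with dam release): 0.819469·0.03 = 0.024584
Normalizer over all consistent configurations: 0.659376·0.97 + 0.819469·0.03 = 0.664179
P(dam release | flood warning, heavy upstream rainfall) = 0.024584/0.664179 ≈ 0.0370

P(dam release | flood warning, heavy upstream rainfall) ≈ 0.0370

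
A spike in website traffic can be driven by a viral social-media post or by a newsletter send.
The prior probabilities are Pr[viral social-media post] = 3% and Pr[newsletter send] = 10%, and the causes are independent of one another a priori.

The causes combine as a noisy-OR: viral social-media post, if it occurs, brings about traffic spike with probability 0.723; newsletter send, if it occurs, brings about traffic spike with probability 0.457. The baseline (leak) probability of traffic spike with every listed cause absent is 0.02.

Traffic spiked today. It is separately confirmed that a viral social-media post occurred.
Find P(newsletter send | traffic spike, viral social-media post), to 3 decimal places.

P(newsletter send | traffic spike, viral social-media post) ≈ 0.115

Under noisy-OR, P(traffic spike | causes) = 1 − (1−0.02)·∏(1−qᵢ) over the active causes.
Numerator (weight on configurations with newsletter send): 0.852597·0.1 = 0.085260
Denominator P(traffic spike | viral social-media post): 0.72854·0.9 + 0.852597·0.1 = 0.740946
P(newsletter send | traffic spike, viral social-media post) = 0.085260/0.740946 ≈ 0.115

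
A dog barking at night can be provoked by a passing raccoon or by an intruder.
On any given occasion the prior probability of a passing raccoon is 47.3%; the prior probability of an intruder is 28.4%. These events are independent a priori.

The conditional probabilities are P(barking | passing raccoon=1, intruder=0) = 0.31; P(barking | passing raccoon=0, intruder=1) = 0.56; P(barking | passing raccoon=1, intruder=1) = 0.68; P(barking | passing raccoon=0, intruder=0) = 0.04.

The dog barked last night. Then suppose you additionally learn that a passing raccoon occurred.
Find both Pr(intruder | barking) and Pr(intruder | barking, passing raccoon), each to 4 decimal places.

Pr(intruder | barking) ≈ 0.5933; Pr(intruder | barking, passing raccoon) ≈ 0.4653

For the numerator, keep only intruder=true terms: 0.083814 + 0.091346 = 0.175160
The normalizing constant is 0.04·0.527·0.716 + 0.56·0.527·0.284 + 0.31·0.473·0.716 + 0.68·0.473·0.284 = 0.295240
P(intruder | barking) = 0.175160/0.295240 ≈ 0.5933

Now also conditioning on passing raccoon=true:
For the numerator, keep only intruder=true terms: 0.68·0.284 = 0.193120
The normalizing constant is 0.31·0.716 + 0.68·0.284 = 0.415080
P(intruder | barking, passing raccoon) = 0.193120/0.415080 ≈ 0.4653
The drop from 0.5933 to 0.4653 is the explaining-away (discounting) effect.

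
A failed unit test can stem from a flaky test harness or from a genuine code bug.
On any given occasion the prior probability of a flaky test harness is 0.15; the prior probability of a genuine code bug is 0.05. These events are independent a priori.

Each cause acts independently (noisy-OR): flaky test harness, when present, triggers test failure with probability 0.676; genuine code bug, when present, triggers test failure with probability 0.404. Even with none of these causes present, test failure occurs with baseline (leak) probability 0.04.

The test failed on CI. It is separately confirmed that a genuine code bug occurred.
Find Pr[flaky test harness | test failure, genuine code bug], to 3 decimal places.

Under noisy-OR, P(test failure | causes) = 1 − (1−0.04)·∏(1−qᵢ) over the active causes.
Numerator (weight on configurations with flaky test harness): 0.81462*0.15 = 0.122193
Normalizer over all consistent configurations: 0.42784*0.85 + 0.81462*0.15 = 0.485857
P(flaky test harness | test failure, genuine code bug) = 0.122193/0.485857 ≈ 0.251

Pr[flaky test harness | test failure, genuine code bug] ≈ 0.251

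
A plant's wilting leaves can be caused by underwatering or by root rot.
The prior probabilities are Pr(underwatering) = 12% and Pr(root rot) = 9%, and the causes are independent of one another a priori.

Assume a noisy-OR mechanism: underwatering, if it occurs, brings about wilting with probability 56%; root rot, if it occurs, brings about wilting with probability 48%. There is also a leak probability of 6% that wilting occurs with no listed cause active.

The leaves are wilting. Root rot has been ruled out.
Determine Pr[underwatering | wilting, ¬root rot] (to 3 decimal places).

Pr[underwatering | wilting, ¬root rot] ≈ 0.571

Under noisy-OR, P(wilting | causes) = 1 − (1−0.06)·∏(1−qᵢ) over the active causes.
Enumerate both values of underwatering and weight by the priors:
  P(wilting | ¬root rot) = 0.06×0.88 + 0.5864×0.12
        = 0.052800 + 0.070368 = 0.123168
Keeping only the underwatering-present terms gives 0.070368, so
  P(underwatering | wilting, ¬root rot) = 0.070368 / 0.123168 ≈ 0.571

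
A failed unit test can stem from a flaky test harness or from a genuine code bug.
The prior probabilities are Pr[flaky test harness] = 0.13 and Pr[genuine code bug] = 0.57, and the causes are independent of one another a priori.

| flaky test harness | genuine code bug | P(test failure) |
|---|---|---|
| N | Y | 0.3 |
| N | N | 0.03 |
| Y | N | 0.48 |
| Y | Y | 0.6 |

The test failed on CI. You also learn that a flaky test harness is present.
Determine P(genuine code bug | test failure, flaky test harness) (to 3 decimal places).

P(test failure | flaky test harness) = 0.48·0.43 + 0.6·0.57 = 0.206400 + 0.342000 = 0.548400
Of this, 0.342000 comes from 0.6·0.57 (the genuine code bug=true cases).
Hence the posterior is 0.342000/0.548400 ≈ 0.624.

P(genuine code bug | test failure, flaky test harness) ≈ 0.624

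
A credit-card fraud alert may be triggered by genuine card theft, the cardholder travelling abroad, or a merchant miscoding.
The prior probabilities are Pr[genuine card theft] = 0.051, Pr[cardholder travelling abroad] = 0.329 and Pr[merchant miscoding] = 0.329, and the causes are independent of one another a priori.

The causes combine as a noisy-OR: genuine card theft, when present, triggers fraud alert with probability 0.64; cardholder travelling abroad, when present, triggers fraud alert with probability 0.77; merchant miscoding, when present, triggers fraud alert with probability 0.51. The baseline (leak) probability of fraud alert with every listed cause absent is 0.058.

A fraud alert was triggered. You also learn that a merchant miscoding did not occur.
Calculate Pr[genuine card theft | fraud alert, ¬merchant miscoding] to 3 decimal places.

Pr[genuine card theft | fraud alert, ¬merchant miscoding] ≈ 0.119

Under noisy-OR, P(fraud alert | causes) = 1 − (1−0.058)·∏(1−qᵢ) over the active causes.
Enumerate the 4 (genuine card theft, cardholder travelling abroad) configurations and weight by the priors:
  P(fraud alert | ¬merchant miscoding) = 0.058*0.949*0.671 + 0.78334*0.949*0.329 + 0.66088*0.051*0.671 + 0.922002*0.051*0.329
        = 0.036933 + 0.244575 + 0.022616 + 0.015470 = 0.319594
Keeping only the genuine card theft-present terms gives 0.038086, so
  P(genuine card theft | fraud alert, ¬merchant miscoding) = 0.038086 / 0.319594 ≈ 0.119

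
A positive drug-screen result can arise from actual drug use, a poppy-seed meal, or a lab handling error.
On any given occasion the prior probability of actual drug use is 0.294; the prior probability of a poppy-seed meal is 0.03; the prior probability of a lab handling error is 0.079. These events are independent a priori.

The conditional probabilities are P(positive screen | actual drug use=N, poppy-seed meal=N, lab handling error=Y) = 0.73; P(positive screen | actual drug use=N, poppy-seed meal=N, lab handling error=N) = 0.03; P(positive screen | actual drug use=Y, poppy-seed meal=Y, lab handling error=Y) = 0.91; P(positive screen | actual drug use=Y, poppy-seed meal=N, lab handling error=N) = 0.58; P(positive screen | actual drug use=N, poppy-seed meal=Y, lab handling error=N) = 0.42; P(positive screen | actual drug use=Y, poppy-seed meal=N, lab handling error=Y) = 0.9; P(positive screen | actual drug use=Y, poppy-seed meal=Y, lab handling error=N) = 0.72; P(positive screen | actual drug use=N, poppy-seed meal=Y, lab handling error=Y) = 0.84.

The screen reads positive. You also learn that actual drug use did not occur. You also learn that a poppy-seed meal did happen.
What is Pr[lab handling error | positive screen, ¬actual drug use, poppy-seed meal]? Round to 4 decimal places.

Sum P(positive screen|·) weighted by the priors over both values of lab handling error:
  P(positive screen | ¬actual drug use, poppy-seed meal) = 0.42*0.921 + 0.84*0.079
        = 0.386820 + 0.066360 = 0.453180
The terms with lab handling error present sum to 0.066360, so
  P(lab handling error | positive screen, ¬actual drug use, poppy-seed meal) = 0.066360 / 0.453180 ≈ 0.1464

Pr[lab handling error | positive screen, ¬actual drug use, poppy-seed meal] ≈ 0.1464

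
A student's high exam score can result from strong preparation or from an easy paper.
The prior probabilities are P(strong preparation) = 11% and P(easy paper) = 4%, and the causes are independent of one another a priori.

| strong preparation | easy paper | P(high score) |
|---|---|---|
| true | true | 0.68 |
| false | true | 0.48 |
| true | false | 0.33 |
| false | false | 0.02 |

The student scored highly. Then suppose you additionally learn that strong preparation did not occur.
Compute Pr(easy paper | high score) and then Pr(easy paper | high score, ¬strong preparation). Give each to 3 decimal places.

P(high score) = 0.02*0.89*0.96 + 0.48*0.89*0.04 + 0.33*0.11*0.96 + 0.68*0.11*0.04 = 0.017088 + 0.017088 + 0.034848 + 0.002992 = 0.072016
Restricting to configurations with easy paper present: 0.017088 + 0.002992 = 0.020080.
So P(easy paper | high score) = 0.020080/0.072016 ≈ 0.279.

Now also conditioning on strong preparation≠true:
Numerator (weight on configurations with easy paper): 0.48×0.04 = 0.019200
Normalizer over all consistent configurations: 0.02×0.96 + 0.48×0.04 = 0.038400
P(easy paper | high score, ¬strong preparation) = 0.019200/0.038400 ≈ 0.500

Pr(easy paper | high score) ≈ 0.279; Pr(easy paper | high score, ¬strong preparation) ≈ 0.500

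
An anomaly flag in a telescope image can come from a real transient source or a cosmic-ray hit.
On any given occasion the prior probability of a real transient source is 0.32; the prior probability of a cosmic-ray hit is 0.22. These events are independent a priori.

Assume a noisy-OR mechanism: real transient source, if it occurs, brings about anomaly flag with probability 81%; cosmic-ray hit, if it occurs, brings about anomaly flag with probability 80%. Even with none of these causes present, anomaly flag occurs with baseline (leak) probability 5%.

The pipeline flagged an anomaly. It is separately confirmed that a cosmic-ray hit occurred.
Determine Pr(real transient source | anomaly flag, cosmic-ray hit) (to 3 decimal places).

Pr(real transient source | anomaly flag, cosmic-ray hit) ≈ 0.359

Under noisy-OR, P(anomaly flag | causes) = 1 − (1−0.05)·∏(1−qᵢ) over the active causes.
For the numerator, keep only real transient source=true terms: 0.9639×0.32 = 0.308448
Denominator P(anomaly flag | cosmic-ray hit): 0.81×0.68 + 0.9639×0.32 = 0.859248
P(real transient source | anomaly flag, cosmic-ray hit) = 0.308448/0.859248 ≈ 0.359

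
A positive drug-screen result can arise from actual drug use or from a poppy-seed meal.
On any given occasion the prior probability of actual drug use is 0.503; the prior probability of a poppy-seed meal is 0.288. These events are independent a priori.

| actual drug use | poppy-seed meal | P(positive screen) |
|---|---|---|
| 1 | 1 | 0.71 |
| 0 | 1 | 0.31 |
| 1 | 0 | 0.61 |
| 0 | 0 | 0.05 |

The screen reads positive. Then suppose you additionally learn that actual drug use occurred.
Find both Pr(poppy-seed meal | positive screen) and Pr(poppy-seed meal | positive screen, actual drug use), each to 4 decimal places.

Pr(poppy-seed meal | positive screen) ≈ 0.3840; Pr(poppy-seed meal | positive screen, actual drug use) ≈ 0.3201

P(positive screen) = 0.05*0.497*0.712 + 0.31*0.497*0.288 + 0.61*0.503*0.712 + 0.71*0.503*0.288 = 0.017693 + 0.044372 + 0.218463 + 0.102853 = 0.383381
Restricting to configurations with poppy-seed meal present: 0.044372 + 0.102853 = 0.147225.
So P(poppy-seed meal | positive screen) = 0.147225/0.383381 ≈ 0.3840.

With the extra evidence:
By total probability over both values of poppy-seed meal:
  P(positive screen | actual drug use) = 0.61×0.712 + 0.71×0.288
        = 0.434320 + 0.204480 = 0.638800
The terms with poppy-seed meal present sum to 0.204480, so
  P(poppy-seed meal | positive screen, actual drug use) = 0.204480 / 0.638800 ≈ 0.3201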